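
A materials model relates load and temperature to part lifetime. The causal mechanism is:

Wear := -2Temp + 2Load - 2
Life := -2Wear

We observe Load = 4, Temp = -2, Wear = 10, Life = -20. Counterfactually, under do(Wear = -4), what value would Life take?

The intervention breaks the incoming arrows to Wear: Wear := -2Temp + 2Load - 2 no longer applies, and Wear = -4.
Life = -2Wear  [with Wear=-4]  = 8

8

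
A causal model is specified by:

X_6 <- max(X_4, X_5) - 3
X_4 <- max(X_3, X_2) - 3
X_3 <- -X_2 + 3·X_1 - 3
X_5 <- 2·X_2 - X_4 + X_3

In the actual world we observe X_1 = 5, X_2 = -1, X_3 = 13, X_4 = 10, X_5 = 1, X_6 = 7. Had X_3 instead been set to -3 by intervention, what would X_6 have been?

The intervention breaks the incoming arrows to X_3: X_3 <- -X_2 + 3·X_1 - 3 no longer applies, and X_3 = -3.
X_4 = max(X_3, X_2) - 3  [with X_3=-3, X_2=-1]  = -4
X_5 = 2·X_2 - X_4 + X_3  [with X_2=-1, X_4=-4, X_3=-3]  = -1
X_6 = max(X_4, X_5) - 3  [with X_4=-4, X_5=-1]  = -4

-4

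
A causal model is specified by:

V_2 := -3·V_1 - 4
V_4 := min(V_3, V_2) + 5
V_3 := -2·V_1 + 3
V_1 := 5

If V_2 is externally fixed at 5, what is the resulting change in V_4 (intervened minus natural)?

12

Under do(V_2=5), the mechanism V_2 := -3·V_1 - 4 is discarded; V_2 is fixed at 5.
V_3 = -2·V_1 + 3  [with V_1=5]  = -7
V_4 = min(V_3, V_2) + 5  [with V_3=-7, V_2=5]  = -2
Without intervention: V_2 = -3·V_1 - 4  [with V_1=5]  = -19; V_3 = -2·V_1 + 3  [with V_1=5]  = -7; V_4 = min(V_3, V_2) + 5  [with V_3=-7, V_2=-19]  = -14.
Change = -2 − (-14) = 12.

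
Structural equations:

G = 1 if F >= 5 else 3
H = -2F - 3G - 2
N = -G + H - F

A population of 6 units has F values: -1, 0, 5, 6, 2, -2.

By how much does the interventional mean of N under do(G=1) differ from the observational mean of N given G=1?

11.5

The intervention sets G=1 in all 6 units regardless of F. Recomputing N per unit gives -3, -6, -21, -24, -12, 0; average -11.
E[N|G=1] averages over only the 2 units with G=1 (F = 5, 6): N = -21, -24, mean -22.5.
Difference = -11 − (-22.5) = 11.5.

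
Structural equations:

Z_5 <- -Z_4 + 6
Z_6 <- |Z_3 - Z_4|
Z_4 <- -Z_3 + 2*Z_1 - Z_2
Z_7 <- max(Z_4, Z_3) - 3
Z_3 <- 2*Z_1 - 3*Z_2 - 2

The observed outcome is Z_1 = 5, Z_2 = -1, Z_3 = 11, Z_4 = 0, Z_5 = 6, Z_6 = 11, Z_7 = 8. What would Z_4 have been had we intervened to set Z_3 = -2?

The intervention breaks the incoming arrows to Z_3: Z_3 <- 2*Z_1 - 3*Z_2 - 2 no longer applies, and Z_3 = -2.
Z_4 = -Z_3 + 2*Z_1 - Z_2  [with Z_3=-2, Z_1=5, Z_2=-1]  = 13

13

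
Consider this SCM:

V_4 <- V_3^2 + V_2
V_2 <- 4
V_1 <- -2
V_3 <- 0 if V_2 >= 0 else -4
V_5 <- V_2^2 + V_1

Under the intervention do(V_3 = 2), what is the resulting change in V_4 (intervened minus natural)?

4

The intervention breaks the incoming arrows to V_3: V_3 <- 0 if V_2 >= 0 else -4 no longer applies, and V_3 = 2.
V_4 = V_3^2 + V_2  [with V_3=2, V_2=4]  = 8
Without intervention: V_3 = 0 if V_2 >= 0 else -4  [with V_2=4]  = 0; V_4 = V_3^2 + V_2  [with V_3=0, V_2=4]  = 4.
Change = 8 − 4 = 4.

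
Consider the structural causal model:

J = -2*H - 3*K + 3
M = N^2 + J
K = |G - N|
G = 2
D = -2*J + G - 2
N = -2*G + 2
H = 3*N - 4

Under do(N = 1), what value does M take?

Under do(N=1), the mechanism N = -2*G + 2 is discarded; N is fixed at 1.
H = 3*N - 4  [with N=1]  = -1
K = |G - N|  [with G=2, N=1]  = 1
J = -2*H - 3*K + 3  [with H=-1, K=1]  = 2
M = N^2 + J  [with N=1, J=2]  = 3

3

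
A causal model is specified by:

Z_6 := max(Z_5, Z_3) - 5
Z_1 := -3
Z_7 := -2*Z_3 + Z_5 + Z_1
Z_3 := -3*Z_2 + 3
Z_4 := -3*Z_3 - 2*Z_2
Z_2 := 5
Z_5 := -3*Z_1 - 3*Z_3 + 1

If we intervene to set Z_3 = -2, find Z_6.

The intervention breaks the incoming arrows to Z_3: Z_3 := -3*Z_2 + 3 no longer applies, and Z_3 = -2.
Z_5 = -3*Z_1 - 3*Z_3 + 1  [with Z_1=-3, Z_3=-2]  = 16
Z_6 = max(Z_5, Z_3) - 5  [with Z_5=16, Z_3=-2]  = 11

11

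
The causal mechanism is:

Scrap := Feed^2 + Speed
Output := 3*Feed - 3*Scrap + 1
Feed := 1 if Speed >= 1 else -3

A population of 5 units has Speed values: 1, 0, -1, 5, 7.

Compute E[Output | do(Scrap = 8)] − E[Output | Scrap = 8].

1.2

Every unit gets Scrap=8 under the intervention. Output values become -20, -32, -32, -20, -20; E[Output|do(Scrap=8)] = -24.8.
Conditioning on Scrap=8 selects the 2 unit(s) with Speed ∈ {-1, 7}. Their Output values: -32, -20. Mean = -26.
Difference = -24.8 − (-26) = 1.2.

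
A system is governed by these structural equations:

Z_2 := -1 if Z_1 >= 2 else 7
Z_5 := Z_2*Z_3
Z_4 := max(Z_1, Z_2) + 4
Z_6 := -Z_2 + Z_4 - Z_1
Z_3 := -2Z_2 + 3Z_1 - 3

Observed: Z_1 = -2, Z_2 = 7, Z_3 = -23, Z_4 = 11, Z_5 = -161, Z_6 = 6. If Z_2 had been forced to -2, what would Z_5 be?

10

do(Z_2=-2) replaces the equation Z_2 := -1 if Z_1 >= 2 else 7 with the constant Z_2 = -2.
Z_3 = -2Z_2 + 3Z_1 - 3  [with Z_2=-2, Z_1=-2]  = -5
Z_5 = Z_2*Z_3  [with Z_2=-2, Z_3=-5]  = 10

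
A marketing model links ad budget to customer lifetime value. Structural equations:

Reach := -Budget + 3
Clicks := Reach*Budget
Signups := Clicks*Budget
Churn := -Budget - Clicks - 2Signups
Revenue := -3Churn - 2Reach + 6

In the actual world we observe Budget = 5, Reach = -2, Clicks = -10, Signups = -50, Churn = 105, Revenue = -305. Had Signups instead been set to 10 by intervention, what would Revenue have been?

Under do(Signups=10), the mechanism Signups := Clicks*Budget is discarded; Signups is fixed at 10.
Reach = -Budget + 3  [with Budget=5]  = -2
Clicks = Reach*Budget  [with Reach=-2, Budget=5]  = -10
Churn = -Budget - Clicks - 2Signups  [with Budget=5, Clicks=-10, Signups=10]  = -15
Revenue = -3Churn - 2Reach + 6  [with Churn=-15, Reach=-2]  = 55

55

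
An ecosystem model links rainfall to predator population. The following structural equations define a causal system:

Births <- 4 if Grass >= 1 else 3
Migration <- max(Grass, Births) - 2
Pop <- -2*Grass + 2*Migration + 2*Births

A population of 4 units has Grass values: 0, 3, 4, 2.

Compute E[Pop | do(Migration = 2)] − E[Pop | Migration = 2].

1

do(Migration=2) breaks Migration's dependence on Grass. With Migration=2 fixed, Pop across the units is 10, 6, 4, 8, mean 7.
Conditioning on Migration=2 selects the 3 unit(s) with Grass ∈ {3, 4, 2}. Their Pop values: 6, 4, 8. Mean = 6.
Difference = 7 − 6 = 1.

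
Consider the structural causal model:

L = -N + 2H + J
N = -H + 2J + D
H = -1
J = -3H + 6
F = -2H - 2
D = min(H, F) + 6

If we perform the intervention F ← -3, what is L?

The intervention breaks the incoming arrows to F: F = -2H - 2 no longer applies, and F = -3.
J = -3H + 6  [with H=-1]  = 9
D = min(H, F) + 6  [with H=-1, F=-3]  = 3
N = -H + 2J + D  [with H=-1, J=9, D=3]  = 22
L = -N + 2H + J  [with N=22, H=-1, J=9]  = -15

-15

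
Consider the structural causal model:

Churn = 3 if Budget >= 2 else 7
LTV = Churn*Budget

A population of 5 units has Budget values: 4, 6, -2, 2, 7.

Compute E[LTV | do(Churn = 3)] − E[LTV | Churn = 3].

do(Churn=3) breaks Churn's dependence on Budget. With Churn=3 fixed, LTV across the units is 12, 18, -6, 6, 21, mean 10.2.
Conditioning on Churn=3 selects the 4 unit(s) with Budget ∈ {4, 6, 2, 7}. Their LTV values: 12, 18, 6, 21. Mean = 14.25.
Difference = 10.2 − 14.25 = -4.05.

-4.05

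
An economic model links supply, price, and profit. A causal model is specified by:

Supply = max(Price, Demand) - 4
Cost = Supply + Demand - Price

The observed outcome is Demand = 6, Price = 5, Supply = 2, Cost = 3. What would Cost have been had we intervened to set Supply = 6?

The intervention breaks the incoming arrows to Supply: Supply = max(Price, Demand) - 4 no longer applies, and Supply = 6.
Cost = Supply + Demand - Price  [with Supply=6, Demand=6, Price=5]  = 7

7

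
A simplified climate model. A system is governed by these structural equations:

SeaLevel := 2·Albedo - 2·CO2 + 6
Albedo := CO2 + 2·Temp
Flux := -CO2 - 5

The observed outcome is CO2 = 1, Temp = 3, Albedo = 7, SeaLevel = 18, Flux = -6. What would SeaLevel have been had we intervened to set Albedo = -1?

2

The intervention breaks the incoming arrows to Albedo: Albedo := CO2 + 2·Temp no longer applies, and Albedo = -1.
SeaLevel = 2·Albedo - 2·CO2 + 6  [with Albedo=-1, CO2=1]  = 2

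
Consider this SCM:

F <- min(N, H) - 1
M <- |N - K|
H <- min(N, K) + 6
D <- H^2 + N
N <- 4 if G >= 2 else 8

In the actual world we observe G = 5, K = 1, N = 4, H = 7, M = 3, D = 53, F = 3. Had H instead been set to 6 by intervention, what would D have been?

Under do(H=6), the mechanism H <- min(N, K) + 6 is discarded; H is fixed at 6.
N = 4 if G >= 2 else 8  [with G=5]  = 4
D = H^2 + N  [with H=6, N=4]  = 40

40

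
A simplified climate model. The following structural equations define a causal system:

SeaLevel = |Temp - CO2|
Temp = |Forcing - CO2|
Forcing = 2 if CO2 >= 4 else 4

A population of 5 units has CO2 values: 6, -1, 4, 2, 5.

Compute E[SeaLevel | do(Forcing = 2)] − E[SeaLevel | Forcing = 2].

0.4

Under do(Forcing=2), Forcing's equation is replaced by Forcing=2 for every unit. Per-unit SeaLevel: 2, 4, 2, 2, 2. Mean = 2.4.
Conditioning on Forcing=2 selects the 3 unit(s) with CO2 ∈ {6, 4, 5}. Their SeaLevel values: 2, 2, 2. Mean = 2.
Difference = 2.4 − 2 = 0.4.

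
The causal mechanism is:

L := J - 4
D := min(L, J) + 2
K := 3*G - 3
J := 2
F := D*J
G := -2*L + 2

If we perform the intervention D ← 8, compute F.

The intervention breaks the incoming arrows to D: D := min(L, J) + 2 no longer applies, and D = 8.
F = D*J  [with D=8, J=2]  = 16

16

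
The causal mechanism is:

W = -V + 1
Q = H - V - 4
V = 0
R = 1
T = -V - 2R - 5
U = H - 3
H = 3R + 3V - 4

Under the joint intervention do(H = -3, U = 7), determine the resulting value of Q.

-7

Under do(H = -3, U = 7), each intervened variable's structural equation is replaced by its fixed value.
Q = H - V - 4  [with H=-3, V=0]  = -7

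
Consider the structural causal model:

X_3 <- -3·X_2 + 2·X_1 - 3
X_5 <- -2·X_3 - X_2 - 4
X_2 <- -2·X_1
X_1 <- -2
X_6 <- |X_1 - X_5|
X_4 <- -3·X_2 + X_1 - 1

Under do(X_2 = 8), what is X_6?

Under do(X_2=8), the mechanism X_2 <- -2·X_1 is discarded; X_2 is fixed at 8.
X_3 = -3·X_2 + 2·X_1 - 3  [with X_2=8, X_1=-2]  = -31
X_5 = -2·X_3 - X_2 - 4  [with X_3=-31, X_2=8]  = 50
X_6 = |X_1 - X_5|  [with X_1=-2, X_5=50]  = 52

52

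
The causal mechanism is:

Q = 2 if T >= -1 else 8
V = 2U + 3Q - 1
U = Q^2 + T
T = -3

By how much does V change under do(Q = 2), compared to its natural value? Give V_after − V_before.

Under do(Q=2), the mechanism Q = 2 if T >= -1 else 8 is discarded; Q is fixed at 2.
U = Q^2 + T  [with Q=2, T=-3]  = 1
V = 2U + 3Q - 1  [with U=1, Q=2]  = 7
Without intervention: Q = 2 if T >= -1 else 8  [with T=-3]  = 8; U = Q^2 + T  [with Q=8, T=-3]  = 61; V = 2U + 3Q - 1  [with U=61, Q=8]  = 145.
Change = 7 − 145 = -138.

-138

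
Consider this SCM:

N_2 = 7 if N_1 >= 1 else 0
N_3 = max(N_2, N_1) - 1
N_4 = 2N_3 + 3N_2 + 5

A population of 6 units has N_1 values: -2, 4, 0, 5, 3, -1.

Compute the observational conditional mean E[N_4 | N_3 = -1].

Observing N_3=-1 restricts to units where N_3's equation naturally yields -1: N_1 ∈ {-2, 0, -1}. In that subpopulation N_4 = 3, 3, 3, mean 3.

3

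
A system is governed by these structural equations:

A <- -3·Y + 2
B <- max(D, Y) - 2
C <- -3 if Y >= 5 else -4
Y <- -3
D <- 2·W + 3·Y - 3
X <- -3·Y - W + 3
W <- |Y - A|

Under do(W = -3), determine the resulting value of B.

The intervention breaks the incoming arrows to W: W <- |Y - A| no longer applies, and W = -3.
D = 2·W + 3·Y - 3  [with W=-3, Y=-3]  = -18
B = max(D, Y) - 2  [with D=-18, Y=-3]  = -5

-5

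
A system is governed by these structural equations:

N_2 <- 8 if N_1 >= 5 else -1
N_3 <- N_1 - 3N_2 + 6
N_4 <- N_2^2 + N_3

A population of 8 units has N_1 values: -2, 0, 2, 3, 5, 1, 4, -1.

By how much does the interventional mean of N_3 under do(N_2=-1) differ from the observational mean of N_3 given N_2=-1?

Under do(N_2=-1), N_2's equation is replaced by N_2=-1 for every unit. Per-unit N_3: 7, 9, 11, 12, 14, 10, 13, 8. Mean = 10.5.
Conditioning on N_2=-1 selects the 7 unit(s) with N_1 ∈ {-2, 0, 2, 3, 1, 4, -1}. Their N_3 values: 7, 9, 11, 12, 10, 13, 8. Mean = 10.
Difference = 10.5 − 10 = 0.5.

0.5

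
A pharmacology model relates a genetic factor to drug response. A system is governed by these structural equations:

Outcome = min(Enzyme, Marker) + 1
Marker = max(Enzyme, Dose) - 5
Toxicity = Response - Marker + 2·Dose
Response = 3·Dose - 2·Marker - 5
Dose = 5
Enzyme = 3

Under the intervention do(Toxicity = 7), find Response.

10

The intervention breaks the incoming arrows to Toxicity: Toxicity = Response - Marker + 2·Dose no longer applies, and Toxicity = 7.
Since Response is not a descendant of the intervened variable, it is unaffected.
Marker = max(Enzyme, Dose) - 5  [with Enzyme=3, Dose=5]  = 0
Response = 3·Dose - 2·Marker - 5  [with Dose=5, Marker=0]  = 10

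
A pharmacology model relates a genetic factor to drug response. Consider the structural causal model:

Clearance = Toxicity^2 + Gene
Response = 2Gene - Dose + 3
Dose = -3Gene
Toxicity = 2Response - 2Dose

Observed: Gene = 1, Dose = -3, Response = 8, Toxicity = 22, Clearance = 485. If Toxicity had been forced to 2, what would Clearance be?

Intervening sets Toxicity = 2 and removes its equation (Toxicity = 2Response - 2Dose).
Clearance = Toxicity^2 + Gene  [with Toxicity=2, Gene=1]  = 5

5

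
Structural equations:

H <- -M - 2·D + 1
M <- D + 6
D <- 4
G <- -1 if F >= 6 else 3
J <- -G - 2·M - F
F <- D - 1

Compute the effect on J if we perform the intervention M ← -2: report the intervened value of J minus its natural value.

24

Under do(M=-2), the mechanism M <- D + 6 is discarded; M is fixed at -2.
F = D - 1  [with D=4]  = 3
G = -1 if F >= 6 else 3  [with F=3]  = 3
J = -G - 2·M - F  [with G=3, M=-2, F=3]  = -2
Without intervention: M = D + 6  [with D=4]  = 10; F = D - 1  [with D=4]  = 3; G = -1 if F >= 6 else 3  [with F=3]  = 3; J = -G - 2·M - F  [with G=3, M=10, F=3]  = -26.
Change = -2 − (-26) = 24.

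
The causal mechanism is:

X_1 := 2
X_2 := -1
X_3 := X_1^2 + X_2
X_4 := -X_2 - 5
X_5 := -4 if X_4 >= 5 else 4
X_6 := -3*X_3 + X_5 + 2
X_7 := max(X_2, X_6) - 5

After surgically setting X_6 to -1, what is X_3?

3

do(X_6=-1) replaces the equation X_6 := -3*X_3 + X_5 + 2 with the constant X_6 = -1.
X_3 is not downstream of the intervention, so its value is determined by the original equations.
X_3 = X_1^2 + X_2  [with X_1=2, X_2=-1]  = 3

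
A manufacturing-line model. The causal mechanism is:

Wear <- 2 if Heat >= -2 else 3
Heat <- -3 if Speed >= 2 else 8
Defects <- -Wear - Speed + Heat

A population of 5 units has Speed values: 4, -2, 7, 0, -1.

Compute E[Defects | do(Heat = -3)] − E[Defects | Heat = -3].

3.9

Every unit gets Heat=-3 under the intervention. Defects values become -10, -4, -13, -6, -5; E[Defects|do(Heat=-3)] = -7.6.
Conditioning on Heat=-3 selects the 2 unit(s) with Speed ∈ {4, 7}. Their Defects values: -10, -13. Mean = -11.5.
Difference = -7.6 − (-11.5) = 3.9.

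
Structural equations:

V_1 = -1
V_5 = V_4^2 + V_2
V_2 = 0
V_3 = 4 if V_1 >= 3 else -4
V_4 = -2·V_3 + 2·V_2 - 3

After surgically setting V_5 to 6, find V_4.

5

The intervention breaks the incoming arrows to V_5: V_5 = V_4^2 + V_2 no longer applies, and V_5 = 6.
Since V_4 is not a descendant of the intervened variable, it is unaffected.
V_3 = 4 if V_1 >= 3 else -4  [with V_1=-1]  = -4
V_4 = -2·V_3 + 2·V_2 - 3  [with V_3=-4, V_2=0]  = 5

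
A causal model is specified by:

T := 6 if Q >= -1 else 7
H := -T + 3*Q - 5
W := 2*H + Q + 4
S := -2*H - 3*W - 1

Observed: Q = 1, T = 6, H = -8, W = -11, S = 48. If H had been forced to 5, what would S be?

do(H=5) replaces the equation H := -T + 3*Q - 5 with the constant H = 5.
W = 2*H + Q + 4  [with H=5, Q=1]  = 15
S = -2*H - 3*W - 1  [with H=5, W=15]  = -56

-56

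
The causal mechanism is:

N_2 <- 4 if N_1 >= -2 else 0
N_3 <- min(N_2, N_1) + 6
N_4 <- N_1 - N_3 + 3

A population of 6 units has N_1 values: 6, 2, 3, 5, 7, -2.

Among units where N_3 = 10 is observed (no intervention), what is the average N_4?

Observing N_3=10 restricts to units where N_3's equation naturally yields 10: N_1 ∈ {6, 5, 7}. In that subpopulation N_4 = -1, -2, 0, mean -1.

-1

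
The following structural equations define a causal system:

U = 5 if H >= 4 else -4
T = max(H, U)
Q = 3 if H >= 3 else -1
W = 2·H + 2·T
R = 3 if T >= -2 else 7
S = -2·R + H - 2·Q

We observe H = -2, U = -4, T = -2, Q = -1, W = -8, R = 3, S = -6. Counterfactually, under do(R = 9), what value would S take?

-18

Intervening sets R = 9 and removes its equation (R = 3 if T >= -2 else 7).
Q = 3 if H >= 3 else -1  [with H=-2]  = -1
S = -2·R + H - 2·Q  [with R=9, H=-2, Q=-1]  = -18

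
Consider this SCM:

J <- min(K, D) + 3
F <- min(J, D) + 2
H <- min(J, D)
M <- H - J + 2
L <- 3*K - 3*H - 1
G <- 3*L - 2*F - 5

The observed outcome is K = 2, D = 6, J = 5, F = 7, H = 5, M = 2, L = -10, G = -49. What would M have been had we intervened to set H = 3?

The intervention breaks the incoming arrows to H: H <- min(J, D) no longer applies, and H = 3.
J = min(K, D) + 3  [with K=2, D=6]  = 5
M = H - J + 2  [with H=3, J=5]  = 0

0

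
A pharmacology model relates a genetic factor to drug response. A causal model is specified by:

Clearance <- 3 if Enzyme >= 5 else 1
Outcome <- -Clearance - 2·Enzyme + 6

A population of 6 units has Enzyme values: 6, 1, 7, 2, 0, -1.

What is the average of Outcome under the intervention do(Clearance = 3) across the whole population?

Under do(Clearance=3), Clearance's equation is replaced by Clearance=3 for every unit. Per-unit Outcome: -9, 1, -11, -1, 3, 5. Mean = -2.

-2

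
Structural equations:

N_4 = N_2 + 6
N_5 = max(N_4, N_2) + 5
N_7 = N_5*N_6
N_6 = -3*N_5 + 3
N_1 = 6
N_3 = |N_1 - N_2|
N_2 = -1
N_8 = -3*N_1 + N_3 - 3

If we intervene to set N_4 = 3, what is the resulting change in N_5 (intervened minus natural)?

Intervening sets N_4 = 3 and removes its equation (N_4 = N_2 + 6).
N_5 = max(N_4, N_2) + 5  [with N_4=3, N_2=-1]  = 8
Without intervention: N_4 = N_2 + 6  [with N_2=-1]  = 5; N_5 = max(N_4, N_2) + 5  [with N_4=5, N_2=-1]  = 10.
Change = 8 − 10 = -2.

-2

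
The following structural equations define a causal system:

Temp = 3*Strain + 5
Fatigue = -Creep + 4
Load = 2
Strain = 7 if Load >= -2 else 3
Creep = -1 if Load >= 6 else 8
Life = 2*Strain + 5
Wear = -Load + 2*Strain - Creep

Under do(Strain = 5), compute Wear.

do(Strain=5) replaces the equation Strain = 7 if Load >= -2 else 3 with the constant Strain = 5.
Creep = -1 if Load >= 6 else 8  [with Load=2]  = 8
Wear = -Load + 2*Strain - Creep  [with Load=2, Strain=5, Creep=8]  = 0

0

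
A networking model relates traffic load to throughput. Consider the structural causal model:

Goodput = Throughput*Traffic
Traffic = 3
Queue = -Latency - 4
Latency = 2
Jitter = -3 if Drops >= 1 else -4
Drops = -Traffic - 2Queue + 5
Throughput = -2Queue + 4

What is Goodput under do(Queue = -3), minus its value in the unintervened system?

-18

The intervention breaks the incoming arrows to Queue: Queue = -Latency - 4 no longer applies, and Queue = -3.
Throughput = -2Queue + 4  [with Queue=-3]  = 10
Goodput = Throughput*Traffic  [with Throughput=10, Traffic=3]  = 30
Without intervention: Queue = -Latency - 4  [with Latency=2]  = -6; Throughput = -2Queue + 4  [with Queue=-6]  = 16; Goodput = Throughput*Traffic  [with Throughput=16, Traffic=3]  = 48.
Change = 30 − 48 = -18.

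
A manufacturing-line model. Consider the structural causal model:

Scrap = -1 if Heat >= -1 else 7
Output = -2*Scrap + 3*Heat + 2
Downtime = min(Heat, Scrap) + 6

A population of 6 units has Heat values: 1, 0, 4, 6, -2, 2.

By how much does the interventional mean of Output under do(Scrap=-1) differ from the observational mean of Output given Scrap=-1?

-2.3

do(Scrap=-1) breaks Scrap's dependence on Heat. With Scrap=-1 fixed, Output across the units is 7, 4, 16, 22, -2, 10, mean 9.5.
Observing Scrap=-1 restricts to units where Scrap's equation naturally yields -1: Heat ∈ {1, 0, 4, 6, 2}. In that subpopulation Output = 7, 4, 16, 22, 10, mean 11.8.
Difference = 9.5 − 11.8 = -2.3.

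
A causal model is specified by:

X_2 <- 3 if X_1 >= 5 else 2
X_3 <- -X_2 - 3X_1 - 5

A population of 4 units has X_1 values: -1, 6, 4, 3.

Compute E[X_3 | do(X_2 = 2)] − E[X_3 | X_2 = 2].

-3

Under do(X_2=2), X_2's equation is replaced by X_2=2 for every unit. Per-unit X_3: -4, -25, -19, -16. Mean = -16.
E[X_3|X_2=2] averages over only the 3 units with X_2=2 (X_1 = -1, 4, 3): X_3 = -4, -19, -16, mean -13.
Difference = -16 − (-13) = -3.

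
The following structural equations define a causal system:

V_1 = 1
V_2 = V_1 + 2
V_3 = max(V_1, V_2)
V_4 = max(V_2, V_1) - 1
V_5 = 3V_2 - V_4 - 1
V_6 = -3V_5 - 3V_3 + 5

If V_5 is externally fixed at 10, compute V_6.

The intervention breaks the incoming arrows to V_5: V_5 = 3V_2 - V_4 - 1 no longer applies, and V_5 = 10.
V_2 = V_1 + 2  [with V_1=1]  = 3
V_3 = max(V_1, V_2)  [with V_1=1, V_2=3]  = 3
V_6 = -3V_5 - 3V_3 + 5  [with V_5=10, V_3=3]  = -34

-34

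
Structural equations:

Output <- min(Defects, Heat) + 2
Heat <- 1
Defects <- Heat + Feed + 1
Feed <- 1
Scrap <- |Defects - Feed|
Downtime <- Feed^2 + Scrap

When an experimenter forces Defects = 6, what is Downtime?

The intervention breaks the incoming arrows to Defects: Defects <- Heat + Feed + 1 no longer applies, and Defects = 6.
Scrap = |Defects - Feed|  [with Defects=6, Feed=1]  = 5
Downtime = Feed^2 + Scrap  [with Feed=1, Scrap=5]  = 6

6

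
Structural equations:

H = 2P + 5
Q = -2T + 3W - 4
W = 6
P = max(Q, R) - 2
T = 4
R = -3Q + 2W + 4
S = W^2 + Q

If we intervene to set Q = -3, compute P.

The intervention breaks the incoming arrows to Q: Q = -2T + 3W - 4 no longer applies, and Q = -3.
R = -3Q + 2W + 4  [with Q=-3, W=6]  = 25
P = max(Q, R) - 2  [with Q=-3, R=25]  = 23

23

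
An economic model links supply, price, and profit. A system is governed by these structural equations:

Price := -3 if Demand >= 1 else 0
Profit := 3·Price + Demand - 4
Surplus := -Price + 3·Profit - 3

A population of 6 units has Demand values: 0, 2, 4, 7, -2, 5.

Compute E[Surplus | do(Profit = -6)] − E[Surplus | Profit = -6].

0.5

do(Profit=-6) breaks Profit's dependence on Demand. With Profit=-6 fixed, Surplus across the units is -21, -18, -18, -18, -21, -18, mean -19.
Conditioning on Profit=-6 selects the 2 unit(s) with Demand ∈ {7, -2}. Their Surplus values: -18, -21. Mean = -19.5.
Difference = -19 − (-19.5) = 0.5.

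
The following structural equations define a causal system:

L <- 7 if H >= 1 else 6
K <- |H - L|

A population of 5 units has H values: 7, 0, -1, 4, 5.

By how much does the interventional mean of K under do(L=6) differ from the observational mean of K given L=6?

-3.1

Under do(L=6), L's equation is replaced by L=6 for every unit. Per-unit K: 1, 6, 7, 2, 1. Mean = 3.4.
E[K|L=6] averages over only the 2 units with L=6 (H = 0, -1): K = 6, 7, mean 6.5.
Difference = 3.4 − 6.5 = -3.1.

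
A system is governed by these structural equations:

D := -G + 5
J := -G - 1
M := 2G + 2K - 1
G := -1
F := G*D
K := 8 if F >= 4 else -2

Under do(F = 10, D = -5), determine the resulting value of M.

13

Setting F = 10, D = -5 by intervention discards those variables' equations.
K = 8 if F >= 4 else -2  [with F=10]  = 8
M = 2G + 2K - 1  [with G=-1, K=8]  = 13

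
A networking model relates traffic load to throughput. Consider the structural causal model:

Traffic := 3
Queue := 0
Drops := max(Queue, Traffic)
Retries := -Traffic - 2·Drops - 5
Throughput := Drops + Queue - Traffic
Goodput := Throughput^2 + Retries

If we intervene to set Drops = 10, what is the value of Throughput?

do(Drops=10) replaces the equation Drops := max(Queue, Traffic) with the constant Drops = 10.
Throughput = Drops + Queue - Traffic  [with Drops=10, Queue=0, Traffic=3]  = 7

7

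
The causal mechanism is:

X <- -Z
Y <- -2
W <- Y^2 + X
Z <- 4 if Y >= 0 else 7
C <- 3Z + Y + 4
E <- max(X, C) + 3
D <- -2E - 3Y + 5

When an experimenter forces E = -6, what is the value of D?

Under do(E=-6), the mechanism E <- max(X, C) + 3 is discarded; E is fixed at -6.
D = -2E - 3Y + 5  [with E=-6, Y=-2]  = 23

23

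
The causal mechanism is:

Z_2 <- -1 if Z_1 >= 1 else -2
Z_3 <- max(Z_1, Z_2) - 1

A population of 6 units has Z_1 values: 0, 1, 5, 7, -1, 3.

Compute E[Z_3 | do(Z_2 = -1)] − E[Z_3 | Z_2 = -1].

Every unit gets Z_2=-1 under the intervention. Z_3 values become -1, 0, 4, 6, -2, 2; E[Z_3|do(Z_2=-1)] = 1.5.
Conditioning on Z_2=-1 selects the 4 unit(s) with Z_1 ∈ {1, 5, 7, 3}. Their Z_3 values: 0, 4, 6, 2. Mean = 3.
Difference = 1.5 − 3 = -1.5.

-1.5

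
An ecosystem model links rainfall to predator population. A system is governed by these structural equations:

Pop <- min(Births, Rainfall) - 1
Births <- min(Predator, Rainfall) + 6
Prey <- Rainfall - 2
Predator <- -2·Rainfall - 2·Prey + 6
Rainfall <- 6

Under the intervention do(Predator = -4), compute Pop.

1

do(Predator=-4) replaces the equation Predator <- -2·Rainfall - 2·Prey + 6 with the constant Predator = -4.
Births = min(Predator, Rainfall) + 6  [with Predator=-4, Rainfall=6]  = 2
Pop = min(Births, Rainfall) - 1  [with Births=2, Rainfall=6]  = 1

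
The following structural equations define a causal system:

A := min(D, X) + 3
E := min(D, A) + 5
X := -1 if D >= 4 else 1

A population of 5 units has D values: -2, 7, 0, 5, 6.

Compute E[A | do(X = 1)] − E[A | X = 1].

1.2

The intervention sets X=1 in all 5 units regardless of D. Recomputing A per unit gives 1, 4, 3, 4, 4; average 3.2.
E[A|X=1] averages over only the 2 units with X=1 (D = -2, 0): A = 1, 3, mean 2.
Difference = 3.2 − 2 = 1.2.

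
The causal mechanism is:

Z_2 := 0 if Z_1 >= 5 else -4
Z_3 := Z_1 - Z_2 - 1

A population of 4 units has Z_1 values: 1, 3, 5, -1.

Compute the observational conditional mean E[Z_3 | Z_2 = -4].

4

E[Z_3|Z_2=-4] averages over only the 3 units with Z_2=-4 (Z_1 = 1, 3, -1): Z_3 = 4, 6, 2, mean 4.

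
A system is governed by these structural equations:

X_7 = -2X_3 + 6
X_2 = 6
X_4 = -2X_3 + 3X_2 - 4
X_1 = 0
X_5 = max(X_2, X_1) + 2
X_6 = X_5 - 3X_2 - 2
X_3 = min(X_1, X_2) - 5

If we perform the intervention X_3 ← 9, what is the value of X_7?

The intervention breaks the incoming arrows to X_3: X_3 = min(X_1, X_2) - 5 no longer applies, and X_3 = 9.
X_7 = -2X_3 + 6  [with X_3=9]  = -12

-12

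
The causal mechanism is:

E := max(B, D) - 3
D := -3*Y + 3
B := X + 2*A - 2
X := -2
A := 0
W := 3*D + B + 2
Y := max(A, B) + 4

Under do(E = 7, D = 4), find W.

10

Setting E = 7, D = 4 by intervention discards those variables' equations.
B = X + 2*A - 2  [with X=-2, A=0]  = -4
W = 3*D + B + 2  [with D=4, B=-4]  = 10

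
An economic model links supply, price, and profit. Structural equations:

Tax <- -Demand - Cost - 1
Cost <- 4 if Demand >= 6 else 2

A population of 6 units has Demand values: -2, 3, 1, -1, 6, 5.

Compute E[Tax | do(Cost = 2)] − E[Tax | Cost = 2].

Every unit gets Cost=2 under the intervention. Tax values become -1, -6, -4, -2, -9, -8; E[Tax|do(Cost=2)] = -5.
Conditioning on Cost=2 selects the 5 unit(s) with Demand ∈ {-2, 3, 1, -1, 5}. Their Tax values: -1, -6, -4, -2, -8. Mean = -4.2.
Difference = -5 − (-4.2) = -0.8.

-0.8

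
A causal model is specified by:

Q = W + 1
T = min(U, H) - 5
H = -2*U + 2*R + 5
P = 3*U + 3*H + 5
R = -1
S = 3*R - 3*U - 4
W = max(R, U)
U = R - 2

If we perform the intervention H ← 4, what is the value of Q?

0

The intervention breaks the incoming arrows to H: H = -2*U + 2*R + 5 no longer applies, and H = 4.
Q is not downstream of the intervention, so its value is determined by the original equations.
U = R - 2  [with R=-1]  = -3
W = max(R, U)  [with R=-1, U=-3]  = -1
Q = W + 1  [with W=-1]  = 0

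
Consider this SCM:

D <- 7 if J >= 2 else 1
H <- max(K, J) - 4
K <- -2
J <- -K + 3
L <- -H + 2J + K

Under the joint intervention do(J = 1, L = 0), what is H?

-3

Under do(J = 1, L = 0), each intervened variable's structural equation is replaced by its fixed value.
H = max(K, J) - 4  [with K=-2, J=1]  = -3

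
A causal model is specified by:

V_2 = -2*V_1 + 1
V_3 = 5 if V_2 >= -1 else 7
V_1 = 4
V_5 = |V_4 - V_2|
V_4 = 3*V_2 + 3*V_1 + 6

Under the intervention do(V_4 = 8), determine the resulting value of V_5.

15

Intervening sets V_4 = 8 and removes its equation (V_4 = 3*V_2 + 3*V_1 + 6).
V_2 = -2*V_1 + 1  [with V_1=4]  = -7
V_5 = |V_4 - V_2|  [with V_4=8, V_2=-7]  = 15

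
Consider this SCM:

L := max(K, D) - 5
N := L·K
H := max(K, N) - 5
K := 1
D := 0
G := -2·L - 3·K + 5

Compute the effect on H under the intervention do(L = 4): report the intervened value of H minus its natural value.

The intervention breaks the incoming arrows to L: L := max(K, D) - 5 no longer applies, and L = 4.
N = L·K  [with L=4, K=1]  = 4
H = max(K, N) - 5  [with K=1, N=4]  = -1
Without intervention: L = max(K, D) - 5  [with K=1, D=0]  = -4; N = L·K  [with L=-4, K=1]  = -4; H = max(K, N) - 5  [with K=1, N=-4]  = -4.
Change = -1 − (-4) = 3.

3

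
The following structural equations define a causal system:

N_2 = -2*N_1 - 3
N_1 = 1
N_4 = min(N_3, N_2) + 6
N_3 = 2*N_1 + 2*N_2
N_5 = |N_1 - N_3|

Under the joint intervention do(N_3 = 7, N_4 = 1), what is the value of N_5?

Setting N_3 = 7, N_4 = 1 by intervention discards those variables' equations.
N_5 = |N_1 - N_3|  [with N_1=1, N_3=7]  = 6

6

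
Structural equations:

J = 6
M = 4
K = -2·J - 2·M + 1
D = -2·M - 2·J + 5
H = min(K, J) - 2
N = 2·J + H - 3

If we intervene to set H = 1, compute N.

10

The intervention breaks the incoming arrows to H: H = min(K, J) - 2 no longer applies, and H = 1.
N = 2·J + H - 3  [with J=6, H=1]  = 10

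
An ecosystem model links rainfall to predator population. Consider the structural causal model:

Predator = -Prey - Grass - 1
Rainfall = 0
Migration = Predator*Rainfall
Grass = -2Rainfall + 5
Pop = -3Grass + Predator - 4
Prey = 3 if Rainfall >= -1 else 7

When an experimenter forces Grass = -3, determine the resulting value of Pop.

Under do(Grass=-3), the mechanism Grass = -2Rainfall + 5 is discarded; Grass is fixed at -3.
Prey = 3 if Rainfall >= -1 else 7  [with Rainfall=0]  = 3
Predator = -Prey - Grass - 1  [with Prey=3, Grass=-3]  = -1
Pop = -3Grass + Predator - 4  [with Grass=-3, Predator=-1]  = 4

4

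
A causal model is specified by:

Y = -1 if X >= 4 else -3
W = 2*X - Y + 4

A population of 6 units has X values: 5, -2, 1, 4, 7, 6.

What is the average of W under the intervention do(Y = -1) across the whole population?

12

Under do(Y=-1), Y's equation is replaced by Y=-1 for every unit. Per-unit W: 15, 1, 7, 13, 19, 17. Mean = 12.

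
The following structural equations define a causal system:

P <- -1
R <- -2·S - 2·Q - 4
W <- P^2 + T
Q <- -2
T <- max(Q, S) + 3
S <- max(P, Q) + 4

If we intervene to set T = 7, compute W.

8

The intervention breaks the incoming arrows to T: T <- max(Q, S) + 3 no longer applies, and T = 7.
W = P^2 + T  [with P=-1, T=7]  = 8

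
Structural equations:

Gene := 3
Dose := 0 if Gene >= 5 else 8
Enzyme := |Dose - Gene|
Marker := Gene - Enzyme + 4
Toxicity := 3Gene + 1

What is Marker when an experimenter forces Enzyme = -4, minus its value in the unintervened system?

The intervention breaks the incoming arrows to Enzyme: Enzyme := |Dose - Gene| no longer applies, and Enzyme = -4.
Marker = Gene - Enzyme + 4  [with Gene=3, Enzyme=-4]  = 11
Without intervention: Dose = 0 if Gene >= 5 else 8  [with Gene=3]  = 8; Enzyme = |Dose - Gene|  [with Dose=8, Gene=3]  = 5; Marker = Gene - Enzyme + 4  [with Gene=3, Enzyme=5]  = 2.
Change = 11 − 2 = 9.

9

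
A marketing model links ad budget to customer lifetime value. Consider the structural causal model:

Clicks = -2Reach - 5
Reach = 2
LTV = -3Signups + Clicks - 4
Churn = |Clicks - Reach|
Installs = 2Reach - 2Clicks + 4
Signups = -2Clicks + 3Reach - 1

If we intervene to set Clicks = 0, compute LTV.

-19

Under do(Clicks=0), the mechanism Clicks = -2Reach - 5 is discarded; Clicks is fixed at 0.
Signups = -2Clicks + 3Reach - 1  [with Clicks=0, Reach=2]  = 5
LTV = -3Signups + Clicks - 4  [with Signups=5, Clicks=0]  = -19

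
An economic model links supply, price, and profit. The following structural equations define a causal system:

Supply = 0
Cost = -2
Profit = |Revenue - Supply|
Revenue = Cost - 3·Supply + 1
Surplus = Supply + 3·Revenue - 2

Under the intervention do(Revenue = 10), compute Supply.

0

Under do(Revenue=10), the mechanism Revenue = Cost - 3·Supply + 1 is discarded; Revenue is fixed at 10.
Supply is not downstream of the intervention, so its value is determined by the original equations.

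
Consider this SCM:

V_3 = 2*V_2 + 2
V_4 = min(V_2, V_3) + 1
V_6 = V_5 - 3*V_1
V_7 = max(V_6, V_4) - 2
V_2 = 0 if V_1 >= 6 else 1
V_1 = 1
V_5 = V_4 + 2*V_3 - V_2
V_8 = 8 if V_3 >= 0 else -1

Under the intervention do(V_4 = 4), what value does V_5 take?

11

Intervening sets V_4 = 4 and removes its equation (V_4 = min(V_2, V_3) + 1).
V_2 = 0 if V_1 >= 6 else 1  [with V_1=1]  = 1
V_3 = 2*V_2 + 2  [with V_2=1]  = 4
V_5 = V_4 + 2*V_3 - V_2  [with V_4=4, V_3=4, V_2=1]  = 11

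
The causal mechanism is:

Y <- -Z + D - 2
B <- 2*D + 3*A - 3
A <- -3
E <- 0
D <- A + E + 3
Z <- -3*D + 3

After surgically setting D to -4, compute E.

0

Under do(D=-4), the mechanism D <- A + E + 3 is discarded; D is fixed at -4.
E is not downstream of the intervention, so its value is determined by the original equations.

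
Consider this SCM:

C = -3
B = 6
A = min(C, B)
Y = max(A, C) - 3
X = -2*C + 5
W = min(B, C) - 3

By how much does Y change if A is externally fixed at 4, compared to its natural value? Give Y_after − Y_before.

The intervention breaks the incoming arrows to A: A = min(C, B) no longer applies, and A = 4.
Y = max(A, C) - 3  [with A=4, C=-3]  = 1
Without intervention: A = min(C, B)  [with C=-3, B=6]  = -3; Y = max(A, C) - 3  [with A=-3, C=-3]  = -6.
Change = 1 − (-6) = 7.

7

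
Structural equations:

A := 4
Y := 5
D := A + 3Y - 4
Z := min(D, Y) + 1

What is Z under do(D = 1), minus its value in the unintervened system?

The intervention breaks the incoming arrows to D: D := A + 3Y - 4 no longer applies, and D = 1.
Z = min(D, Y) + 1  [with D=1, Y=5]  = 2
Without intervention: D = A + 3Y - 4  [with A=4, Y=5]  = 15; Z = min(D, Y) + 1  [with D=15, Y=5]  = 6.
Change = 2 − 6 = -4.

-4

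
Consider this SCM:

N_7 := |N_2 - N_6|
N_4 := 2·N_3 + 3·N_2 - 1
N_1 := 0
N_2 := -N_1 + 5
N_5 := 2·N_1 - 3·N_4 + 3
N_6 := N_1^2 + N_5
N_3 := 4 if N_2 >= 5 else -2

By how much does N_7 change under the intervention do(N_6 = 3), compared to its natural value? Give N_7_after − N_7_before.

Intervening sets N_6 = 3 and removes its equation (N_6 := N_1^2 + N_5).
N_2 = -N_1 + 5  [with N_1=0]  = 5
N_7 = |N_2 - N_6|  [with N_2=5, N_6=3]  = 2
Without intervention: N_2 = -N_1 + 5  [with N_1=0]  = 5; N_3 = 4 if N_2 >= 5 else -2  [with N_2=5]  = 4; N_4 = 2·N_3 + 3·N_2 - 1  [with N_3=4, N_2=5]  = 22; N_5 = 2·N_1 - 3·N_4 + 3  [with N_1=0, N_4=22]  = -63; N_6 = N_1^2 + N_5  [with N_1=0, N_5=-63]  = -63; N_7 = |N_2 - N_6|  [with N_2=5, N_6=-63]  = 68.
Change = 2 − 68 = -66.

-66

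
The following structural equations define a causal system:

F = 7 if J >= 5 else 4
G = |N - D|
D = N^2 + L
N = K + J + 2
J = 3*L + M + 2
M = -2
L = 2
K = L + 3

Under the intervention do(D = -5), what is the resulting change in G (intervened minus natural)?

-140

Intervening sets D = -5 and removes its equation (D = N^2 + L).
K = L + 3  [with L=2]  = 5
J = 3*L + M + 2  [with L=2, M=-2]  = 6
N = K + J + 2  [with K=5, J=6]  = 13
G = |N - D|  [with N=13, D=-5]  = 18
Without intervention: K = L + 3  [with L=2]  = 5; J = 3*L + M + 2  [with L=2, M=-2]  = 6; N = K + J + 2  [with K=5, J=6]  = 13; D = N^2 + L  [with N=13, L=2]  = 171; G = |N - D|  [with N=13, D=171]  = 158.
Change = 18 − 158 = -140.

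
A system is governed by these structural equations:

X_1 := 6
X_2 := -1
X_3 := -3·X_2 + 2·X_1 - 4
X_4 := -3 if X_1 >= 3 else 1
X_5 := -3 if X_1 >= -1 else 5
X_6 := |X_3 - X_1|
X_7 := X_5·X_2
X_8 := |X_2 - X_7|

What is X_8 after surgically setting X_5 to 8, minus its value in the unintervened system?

do(X_5=8) replaces the equation X_5 := -3 if X_1 >= -1 else 5 with the constant X_5 = 8.
X_7 = X_5·X_2  [with X_5=8, X_2=-1]  = -8
X_8 = |X_2 - X_7|  [with X_2=-1, X_7=-8]  = 7
Without intervention: X_5 = -3 if X_1 >= -1 else 5  [with X_1=6]  = -3; X_7 = X_5·X_2  [with X_5=-3, X_2=-1]  = 3; X_8 = |X_2 - X_7|  [with X_2=-1, X_7=3]  = 4.
Change = 7 − 4 = 3.

3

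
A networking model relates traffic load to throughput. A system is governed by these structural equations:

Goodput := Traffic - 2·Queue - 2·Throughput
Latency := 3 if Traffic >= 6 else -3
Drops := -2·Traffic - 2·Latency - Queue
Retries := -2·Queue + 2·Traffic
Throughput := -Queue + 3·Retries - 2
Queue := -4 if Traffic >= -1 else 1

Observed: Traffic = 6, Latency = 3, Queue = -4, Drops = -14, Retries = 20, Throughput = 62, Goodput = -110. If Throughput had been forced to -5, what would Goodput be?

Intervening sets Throughput = -5 and removes its equation (Throughput := -Queue + 3·Retries - 2).
Queue = -4 if Traffic >= -1 else 1  [with Traffic=6]  = -4
Goodput = Traffic - 2·Queue - 2·Throughput  [with Traffic=6, Queue=-4, Throughput=-5]  = 24

24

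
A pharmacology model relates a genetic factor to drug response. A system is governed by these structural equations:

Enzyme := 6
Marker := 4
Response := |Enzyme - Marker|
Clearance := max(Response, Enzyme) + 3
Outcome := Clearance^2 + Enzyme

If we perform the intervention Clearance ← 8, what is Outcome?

Intervening sets Clearance = 8 and removes its equation (Clearance := max(Response, Enzyme) + 3).
Outcome = Clearance^2 + Enzyme  [with Clearance=8, Enzyme=6]  = 70

70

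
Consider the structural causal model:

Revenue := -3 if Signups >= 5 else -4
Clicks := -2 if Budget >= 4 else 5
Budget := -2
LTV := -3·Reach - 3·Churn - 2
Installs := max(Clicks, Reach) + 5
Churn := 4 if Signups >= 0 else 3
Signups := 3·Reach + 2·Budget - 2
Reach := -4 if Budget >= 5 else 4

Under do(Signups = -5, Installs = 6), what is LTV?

-23

Under do(Signups = -5, Installs = 6), each intervened variable's structural equation is replaced by its fixed value.
Reach = -4 if Budget >= 5 else 4  [with Budget=-2]  = 4
Churn = 4 if Signups >= 0 else 3  [with Signups=-5]  = 3
LTV = -3·Reach - 3·Churn - 2  [with Reach=4, Churn=3]  = -23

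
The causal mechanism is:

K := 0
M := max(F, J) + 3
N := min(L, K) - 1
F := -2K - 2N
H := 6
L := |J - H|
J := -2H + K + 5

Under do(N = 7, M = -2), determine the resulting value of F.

Under do(N = 7, M = -2), each intervened variable's structural equation is replaced by its fixed value.
F = -2K - 2N  [with K=0, N=7]  = -14

-14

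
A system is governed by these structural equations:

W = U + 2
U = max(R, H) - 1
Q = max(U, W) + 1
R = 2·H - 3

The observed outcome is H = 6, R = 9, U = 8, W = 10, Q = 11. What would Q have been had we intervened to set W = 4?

9

Intervening sets W = 4 and removes its equation (W = U + 2).
R = 2·H - 3  [with H=6]  = 9
U = max(R, H) - 1  [with R=9, H=6]  = 8
Q = max(U, W) + 1  [with U=8, W=4]  = 9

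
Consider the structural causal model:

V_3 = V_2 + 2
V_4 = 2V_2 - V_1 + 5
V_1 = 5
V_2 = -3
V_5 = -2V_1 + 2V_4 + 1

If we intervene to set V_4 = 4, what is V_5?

Intervening sets V_4 = 4 and removes its equation (V_4 = 2V_2 - V_1 + 5).
V_5 = -2V_1 + 2V_4 + 1  [with V_1=5, V_4=4]  = -1

-1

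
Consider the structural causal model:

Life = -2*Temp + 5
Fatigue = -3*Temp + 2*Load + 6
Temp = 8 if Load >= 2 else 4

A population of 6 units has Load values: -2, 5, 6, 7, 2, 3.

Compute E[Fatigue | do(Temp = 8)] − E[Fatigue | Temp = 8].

-2.2

do(Temp=8) breaks Temp's dependence on Load. With Temp=8 fixed, Fatigue across the units is -22, -8, -6, -4, -14, -12, mean -11.
Conditioning on Temp=8 selects the 5 unit(s) with Load ∈ {5, 6, 7, 2, 3}. Their Fatigue values: -8, -6, -4, -14, -12. Mean = -8.8.
Difference = -11 − (-8.8) = -2.2.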